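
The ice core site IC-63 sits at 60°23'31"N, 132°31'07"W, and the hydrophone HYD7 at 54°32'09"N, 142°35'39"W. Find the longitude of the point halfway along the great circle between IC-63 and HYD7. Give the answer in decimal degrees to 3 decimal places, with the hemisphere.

137.961°W

IC-63: φ = +60.39194°, λ = -132.51861°
HYD7: φ = +54.53583°, λ = -142.59417°
Bx = cos φ₂ cos Δλ = 0.571246,  By = cos φ₂ sin Δλ = -0.101503
φₘ = atan2(sin φ₁ + sin φ₂, √((cos φ₁ + Bx)² + By²)) = 57.56371°
λₘ = λ₁ + atan2(By, cos φ₁ + Bx) = -137.96133°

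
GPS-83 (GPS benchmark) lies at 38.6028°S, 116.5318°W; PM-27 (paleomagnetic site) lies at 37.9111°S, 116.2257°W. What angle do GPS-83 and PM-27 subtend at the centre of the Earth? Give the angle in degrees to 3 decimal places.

0.732°

Δφ = 0.6917°,  Δλ = 0.3061°
a = sin²(Δφ/2) + cos φ₁ cos φ₂ sin²(Δλ/2) = 0.000041
c = 2·arcsin(√a) = 0.012781 rad = 0.7323°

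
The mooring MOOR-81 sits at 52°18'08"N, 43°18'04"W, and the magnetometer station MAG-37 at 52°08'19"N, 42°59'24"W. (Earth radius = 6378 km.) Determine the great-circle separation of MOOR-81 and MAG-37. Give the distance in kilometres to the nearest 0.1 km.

MOOR-81: φ = +52.30222°, λ = -43.30111°
MAG-37: φ = +52.13861°, λ = -42.99000°
Δφ = -0.1636°,  Δλ = 0.3111°
a = sin²(Δφ/2) + cos φ₁ cos φ₂ sin²(Δλ/2) = 0.000005
c = 2·arcsin(√a) = 0.004384 rad = 0.2512°
d = R·c = 6378 × 0.004384 = 28.0 km

28.0 km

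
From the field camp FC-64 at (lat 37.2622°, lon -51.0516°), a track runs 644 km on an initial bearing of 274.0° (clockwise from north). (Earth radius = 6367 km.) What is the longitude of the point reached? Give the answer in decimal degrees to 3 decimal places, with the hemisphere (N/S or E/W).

58.340°W

δ = d/R = 644/6367 = 0.101147 rad
φ₂ = arcsin(sin φ₁ cos δ + cos φ₁ sin δ cos θ)
   = arcsin(0.60546·0.99489 + 0.79587·0.10097·0.06976) = 37.44321°
λ₂ = λ₁ + atan2(sin θ sin δ cos φ₁, cos δ − sin φ₁ sin φ₂) = -58.34028°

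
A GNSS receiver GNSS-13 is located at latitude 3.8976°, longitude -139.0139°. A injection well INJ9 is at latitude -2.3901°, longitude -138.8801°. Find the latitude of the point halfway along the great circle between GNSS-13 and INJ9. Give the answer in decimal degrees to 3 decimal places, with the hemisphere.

0.754°N

Bx = cos φ₂ cos Δλ = 0.999127,  By = cos φ₂ sin Δλ = 0.002333
φₘ = atan2(sin φ₁ + sin φ₂, √((cos φ₁ + Bx)² + By²)) = 0.75375°
λₘ = λ₁ + atan2(By, cos φ₁ + Bx) = -138.94695°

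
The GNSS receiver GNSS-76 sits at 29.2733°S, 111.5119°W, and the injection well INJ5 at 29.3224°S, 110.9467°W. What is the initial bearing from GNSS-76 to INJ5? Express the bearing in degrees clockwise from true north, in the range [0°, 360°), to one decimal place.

Δλ = 0.5652°
y = sin Δλ · cos φ₂ = 0.008601
x = cos φ₁ sin φ₂ − sin φ₁ cos φ₂ cos Δλ = -0.000878
θ = atan2(y, x) = 95.8269° → 95.8269° (mod 360°)

95.8°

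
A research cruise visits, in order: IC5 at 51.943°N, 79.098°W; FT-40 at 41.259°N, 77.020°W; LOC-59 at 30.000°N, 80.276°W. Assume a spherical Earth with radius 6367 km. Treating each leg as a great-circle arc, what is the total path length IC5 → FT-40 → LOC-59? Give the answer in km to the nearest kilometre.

IC5→FT-40: c = 0.188108 rad, d = 1197.68 km
FT-40→LOC-59: c = 0.201818 rad, d = 1284.98 km
Total = 1197.68 + 1284.98 = 2482.66 km

2483 km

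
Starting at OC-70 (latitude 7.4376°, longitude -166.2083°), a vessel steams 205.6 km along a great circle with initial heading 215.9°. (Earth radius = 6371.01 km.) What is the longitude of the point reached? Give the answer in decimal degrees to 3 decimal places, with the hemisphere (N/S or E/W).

δ = d/R = 205.6/6371.01 = 0.032271 rad
φ₂ = arcsin(sin φ₁ cos δ + cos φ₁ sin δ cos θ)
   = arcsin(0.12945·0.99948 + 0.99159·0.03227·-0.81004) = 5.93859°
λ₂ = λ₁ + atan2(sin θ sin δ cos φ₁, cos δ − sin φ₁ sin φ₂) = -167.29823°

167.298°W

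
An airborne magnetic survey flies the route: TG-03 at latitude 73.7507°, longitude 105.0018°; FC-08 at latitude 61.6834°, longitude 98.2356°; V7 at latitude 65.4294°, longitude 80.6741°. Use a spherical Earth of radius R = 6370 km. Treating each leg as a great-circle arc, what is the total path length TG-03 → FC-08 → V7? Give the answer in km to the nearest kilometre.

2329 km

TG-03→FC-08: c = 0.214991 rad, d = 1369.49 km
FC-08→V7: c = 0.150669 rad, d = 959.76 km
Total = 1369.49 + 959.76 = 2329.25 km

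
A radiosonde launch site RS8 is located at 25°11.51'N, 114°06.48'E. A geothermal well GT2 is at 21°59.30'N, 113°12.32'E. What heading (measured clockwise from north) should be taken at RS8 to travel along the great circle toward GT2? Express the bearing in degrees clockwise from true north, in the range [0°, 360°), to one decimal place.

194.7°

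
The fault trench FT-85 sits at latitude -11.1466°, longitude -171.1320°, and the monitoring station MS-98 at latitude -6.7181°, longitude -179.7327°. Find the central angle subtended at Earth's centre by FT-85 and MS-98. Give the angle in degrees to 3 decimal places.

9.579°

Δφ = 4.4285°,  Δλ = -8.6007°
a = sin²(Δφ/2) + cos φ₁ cos φ₂ sin²(Δλ/2) = 0.006972
c = 2·arcsin(√a) = 0.167186 rad = 9.5791°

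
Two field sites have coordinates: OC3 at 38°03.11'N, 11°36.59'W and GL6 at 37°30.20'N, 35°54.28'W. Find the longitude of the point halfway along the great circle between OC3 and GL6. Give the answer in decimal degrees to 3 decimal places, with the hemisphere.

23.803°W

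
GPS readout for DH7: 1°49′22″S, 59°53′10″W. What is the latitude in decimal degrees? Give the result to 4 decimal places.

1° + 49′/60 + 22″/3600 = 1 + 0.81667 + 0.00611 = 1.8228°

1.8228°S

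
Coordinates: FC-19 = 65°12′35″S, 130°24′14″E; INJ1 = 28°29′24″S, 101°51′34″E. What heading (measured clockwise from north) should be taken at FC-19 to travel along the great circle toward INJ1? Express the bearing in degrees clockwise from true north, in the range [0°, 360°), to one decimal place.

FC-19: φ = -65.20972°, λ = +130.40389°
INJ1: φ = -28.49000°, λ = +101.85944°
Δλ = -28.5444°
y = sin Δλ · cos φ₂ = -0.419974
x = cos φ₁ sin φ₂ − sin φ₁ cos φ₂ cos Δλ = 0.500913
θ = atan2(y, x) = -39.9771° → 320.0229° (mod 360°)

320.0°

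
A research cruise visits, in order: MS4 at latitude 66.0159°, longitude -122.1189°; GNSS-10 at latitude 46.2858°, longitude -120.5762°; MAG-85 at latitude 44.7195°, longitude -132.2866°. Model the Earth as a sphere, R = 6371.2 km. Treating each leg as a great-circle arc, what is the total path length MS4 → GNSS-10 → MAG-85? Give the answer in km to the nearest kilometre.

MS4→GNSS-10: c = 0.344657 rad, d = 2195.88 km
GNSS-10→MAG-85: c = 0.145691 rad, d = 928.23 km
Total = 2195.88 + 928.23 = 3124.10 km

3124 km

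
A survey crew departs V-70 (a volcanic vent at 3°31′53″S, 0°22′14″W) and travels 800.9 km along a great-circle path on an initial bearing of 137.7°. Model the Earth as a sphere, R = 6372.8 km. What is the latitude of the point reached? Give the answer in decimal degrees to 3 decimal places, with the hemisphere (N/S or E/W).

8.838°S

V-70: φ = -3.53139°, λ = -0.37056°
δ = d/R = 800.9/6372.8 = 0.125675 rad
φ₂ = arcsin(sin φ₁ cos δ + cos φ₁ sin δ cos θ)
   = arcsin(-0.06160·0.99211 + 0.99810·0.12534·-0.73963) = -8.83804°
λ₂ = λ₁ + atan2(sin θ sin δ cos φ₁, cos δ − sin φ₁ sin φ₂) = 4.52685°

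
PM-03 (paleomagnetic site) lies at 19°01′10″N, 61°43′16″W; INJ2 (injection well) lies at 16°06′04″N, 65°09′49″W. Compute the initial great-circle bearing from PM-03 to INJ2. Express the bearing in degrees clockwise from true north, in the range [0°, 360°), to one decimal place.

228.9°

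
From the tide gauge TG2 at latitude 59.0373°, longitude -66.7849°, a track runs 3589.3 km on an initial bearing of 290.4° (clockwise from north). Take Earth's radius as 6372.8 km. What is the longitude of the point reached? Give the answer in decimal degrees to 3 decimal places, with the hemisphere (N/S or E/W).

δ = d/R = 3589.3/6372.8 = 0.563222 rad
φ₂ = arcsin(sin φ₁ cos δ + cos φ₁ sin δ cos θ)
   = arcsin(0.85750·0.84554 + 0.51448·0.53391·0.34857) = 55.16500°
λ₂ = λ₁ + atan2(sin θ sin δ cos φ₁, cos δ − sin φ₁ sin φ₂) = -127.95734°

127.957°W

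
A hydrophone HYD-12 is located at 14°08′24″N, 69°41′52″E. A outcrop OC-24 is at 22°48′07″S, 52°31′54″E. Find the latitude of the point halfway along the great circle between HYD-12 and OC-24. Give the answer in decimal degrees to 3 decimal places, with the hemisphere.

HYD-12: φ = +14.14000°, λ = +69.69778°
OC-24: φ = -22.80194°, λ = +52.53167°
Bx = cos φ₂ cos Δλ = 0.880784,  By = cos φ₂ sin Δλ = -0.272078
φₘ = atan2(sin φ₁ + sin φ₂, √((cos φ₁ + Bx)² + By²)) = -4.37980°
λₘ = λ₁ + atan2(By, cos φ₁ + Bx) = 61.33349°

4.380°S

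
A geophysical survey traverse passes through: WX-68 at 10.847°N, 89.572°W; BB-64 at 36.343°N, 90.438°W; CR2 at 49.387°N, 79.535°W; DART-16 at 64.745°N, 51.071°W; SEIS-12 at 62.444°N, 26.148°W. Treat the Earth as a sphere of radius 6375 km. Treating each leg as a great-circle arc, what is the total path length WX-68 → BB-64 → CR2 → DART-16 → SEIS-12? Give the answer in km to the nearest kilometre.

8174 km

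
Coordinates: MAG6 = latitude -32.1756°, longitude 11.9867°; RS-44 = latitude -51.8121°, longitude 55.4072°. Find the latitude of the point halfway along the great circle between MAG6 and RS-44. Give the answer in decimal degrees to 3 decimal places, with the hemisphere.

44.041°S

Bx = cos φ₂ cos Δλ = 0.449047,  By = cos φ₂ sin Δλ = 0.424947
φₘ = atan2(sin φ₁ + sin φ₂, √((cos φ₁ + Bx)² + By²)) = -44.04126°
λₘ = λ₁ + atan2(By, cos φ₁ + Bx) = 30.14755°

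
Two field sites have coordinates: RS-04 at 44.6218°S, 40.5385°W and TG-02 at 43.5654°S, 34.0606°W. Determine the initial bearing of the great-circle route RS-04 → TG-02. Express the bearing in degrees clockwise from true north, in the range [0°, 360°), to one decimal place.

79.5°

Δλ = 6.4779°
y = sin Δλ · cos φ₂ = 0.081748
x = cos φ₁ sin φ₂ − sin φ₁ cos φ₂ cos Δλ = 0.015187
θ = atan2(y, x) = 79.4756° → 79.4756° (mod 360°)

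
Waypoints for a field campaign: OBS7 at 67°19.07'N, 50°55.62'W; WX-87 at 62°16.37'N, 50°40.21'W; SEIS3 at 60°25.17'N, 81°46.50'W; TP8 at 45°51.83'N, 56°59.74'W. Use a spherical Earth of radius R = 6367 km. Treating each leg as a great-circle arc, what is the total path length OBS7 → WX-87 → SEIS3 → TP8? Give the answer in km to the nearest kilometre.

4500 km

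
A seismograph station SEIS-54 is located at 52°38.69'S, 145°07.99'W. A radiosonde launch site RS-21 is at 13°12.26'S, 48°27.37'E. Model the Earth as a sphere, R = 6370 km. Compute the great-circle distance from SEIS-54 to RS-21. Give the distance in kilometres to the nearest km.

12576 km

SEIS-54: φ = -52.64483°, λ = -145.13317°
RS-21: φ = -13.20433°, λ = +48.45617°
Δφ = 39.4405°,  Δλ = -166.4107°
a = sin²(Δφ/2) + cos φ₁ cos φ₂ sin²(Δλ/2) = 0.696302
c = 2·arcsin(√a) = 1.974257 rad = 113.1166°
d = R·c = 6370 × 1.974257 = 12576.0 km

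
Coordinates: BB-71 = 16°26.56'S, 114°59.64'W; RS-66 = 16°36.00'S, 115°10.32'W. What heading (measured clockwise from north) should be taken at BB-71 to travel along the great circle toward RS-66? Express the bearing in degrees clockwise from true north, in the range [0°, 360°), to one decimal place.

227.3°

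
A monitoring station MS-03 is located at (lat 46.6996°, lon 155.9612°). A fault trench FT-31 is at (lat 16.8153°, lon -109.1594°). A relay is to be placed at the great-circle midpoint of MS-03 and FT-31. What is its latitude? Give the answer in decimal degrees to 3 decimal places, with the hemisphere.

42.010°N

Bx = cos φ₂ cos Δλ = -0.081422,  By = cos φ₂ sin Δλ = 0.953773
φₘ = atan2(sin φ₁ + sin φ₂, √((cos φ₁ + Bx)² + By²)) = 42.01015°
λₘ = λ₁ + atan2(By, cos φ₁ + Bx) = -146.40105°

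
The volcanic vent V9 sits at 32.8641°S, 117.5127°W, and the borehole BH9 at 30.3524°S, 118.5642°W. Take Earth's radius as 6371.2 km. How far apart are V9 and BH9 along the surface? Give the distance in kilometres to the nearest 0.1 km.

Δφ = 2.5117°,  Δλ = -1.0515°
a = sin²(Δφ/2) + cos φ₁ cos φ₂ sin²(Δλ/2) = 0.000541
c = 2·arcsin(√a) = 0.046539 rad = 2.6665°
d = R·c = 6371.2 × 0.046539 = 296.5 km

296.5 km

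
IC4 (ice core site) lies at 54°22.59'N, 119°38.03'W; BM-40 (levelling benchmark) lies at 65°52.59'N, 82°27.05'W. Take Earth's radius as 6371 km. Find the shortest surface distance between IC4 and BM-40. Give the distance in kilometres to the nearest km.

IC4: φ = +54.37650°, λ = -119.63383°
BM-40: φ = +65.87650°, λ = -82.45083°
Δφ = 11.5000°,  Δλ = 37.1830°
a = sin²(Δφ/2) + cos φ₁ cos φ₂ sin²(Δλ/2) = 0.034235
c = 2·arcsin(√a) = 0.372197 rad = 21.3253°
d = R·c = 6371 × 0.372197 = 2371.3 km

2371 km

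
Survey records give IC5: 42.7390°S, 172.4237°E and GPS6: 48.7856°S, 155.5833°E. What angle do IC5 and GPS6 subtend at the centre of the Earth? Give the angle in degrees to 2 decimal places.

13.17°

Δφ = -6.0466°,  Δλ = -16.8404°
a = sin²(Δφ/2) + cos φ₁ cos φ₂ sin²(Δλ/2) = 0.013158
c = 2·arcsin(√a) = 0.229922 rad = 13.1736°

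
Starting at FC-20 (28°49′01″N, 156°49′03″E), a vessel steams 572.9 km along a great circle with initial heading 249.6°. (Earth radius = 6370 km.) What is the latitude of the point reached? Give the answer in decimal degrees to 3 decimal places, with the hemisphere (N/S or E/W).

FC-20: φ = +28.81694°, λ = +156.81750°
δ = d/R = 572.9/6370 = 0.089937 rad
φ₂ = arcsin(sin φ₁ cos δ + cos φ₁ sin δ cos θ)
   = arcsin(0.48201·0.99596 + 0.87616·0.08982·-0.34857) = 26.91282°
λ₂ = λ₁ + atan2(sin θ sin δ cos φ₁, cos δ − sin φ₁ sin φ₂) = 151.40027°

26.913°N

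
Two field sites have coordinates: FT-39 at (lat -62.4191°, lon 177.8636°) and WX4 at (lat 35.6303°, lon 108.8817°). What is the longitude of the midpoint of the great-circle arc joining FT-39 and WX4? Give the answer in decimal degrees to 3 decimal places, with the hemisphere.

132.705°E

Bx = cos φ₂ cos Δλ = 0.291519,  By = cos φ₂ sin Δλ = -0.758715
φₘ = atan2(sin φ₁ + sin φ₂, √((cos φ₁ + Bx)² + By²)) = -15.85052°
λₘ = λ₁ + atan2(By, cos φ₁ + Bx) = 132.70472°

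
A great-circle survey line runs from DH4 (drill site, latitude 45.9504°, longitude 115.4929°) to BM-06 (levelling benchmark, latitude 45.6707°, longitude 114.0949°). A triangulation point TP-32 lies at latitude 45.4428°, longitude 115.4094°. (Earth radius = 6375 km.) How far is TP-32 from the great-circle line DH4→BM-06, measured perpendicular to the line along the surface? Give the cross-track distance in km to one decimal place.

δ₁₃ = central angle DH4→TP-32 = 0.008918 rad  (haversine)
θ₁₃ = bearing DH4→TP-32 = 186.584°,  θ₁₂ = bearing DH4→BM-06 = 254.487°
dₓₜ = R·arcsin(sin δ₁₃ · sin(θ₁₃ − θ₁₂)) = 6375·arcsin(0.00892·sin(-67.903°)) = -52.674 km
|dₓₜ| = 52.674 km

52.7 km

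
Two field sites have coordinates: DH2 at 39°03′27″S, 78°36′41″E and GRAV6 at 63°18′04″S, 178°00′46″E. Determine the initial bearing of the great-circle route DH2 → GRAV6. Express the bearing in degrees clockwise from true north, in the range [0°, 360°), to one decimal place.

149.1°

DH2: φ = -39.05750°, λ = +78.61139°
GRAV6: φ = -63.30111°, λ = +178.01278°
Δλ = 99.4014°
y = sin Δλ · cos φ₂ = 0.443267
x = cos φ₁ sin φ₂ − sin φ₁ cos φ₂ cos Δλ = -0.739967
θ = atan2(y, x) = 149.0769° → 149.0769° (mod 360°)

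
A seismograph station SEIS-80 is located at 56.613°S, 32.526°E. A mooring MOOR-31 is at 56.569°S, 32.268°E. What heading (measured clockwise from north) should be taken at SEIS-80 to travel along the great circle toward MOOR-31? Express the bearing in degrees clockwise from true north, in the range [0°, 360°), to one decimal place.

287.1°

Δλ = -0.2580°
y = sin Δλ · cos φ₂ = -0.002481
x = cos φ₁ sin φ₂ − sin φ₁ cos φ₂ cos Δλ = 0.000763
θ = atan2(y, x) = -72.8982° → 287.1018° (mod 360°)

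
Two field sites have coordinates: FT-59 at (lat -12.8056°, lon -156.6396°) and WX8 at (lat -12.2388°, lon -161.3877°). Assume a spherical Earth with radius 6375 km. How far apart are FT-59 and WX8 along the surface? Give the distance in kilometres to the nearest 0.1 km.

Δφ = 0.5668°,  Δλ = -4.7481°
a = sin²(Δφ/2) + cos φ₁ cos φ₂ sin²(Δλ/2) = 0.001660
c = 2·arcsin(√a) = 0.081500 rad = 4.6696°
d = R·c = 6375 × 0.081500 = 519.6 km

519.6 km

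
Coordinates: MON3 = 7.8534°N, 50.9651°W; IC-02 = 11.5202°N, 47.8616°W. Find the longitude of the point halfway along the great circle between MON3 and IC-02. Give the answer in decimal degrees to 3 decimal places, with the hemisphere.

49.422°W

Bx = cos φ₂ cos Δλ = 0.978417,  By = cos φ₂ sin Δλ = 0.053049
φₘ = atan2(sin φ₁ + sin φ₂, √((cos φ₁ + Bx)² + By²)) = 9.69029°
λₘ = λ₁ + atan2(By, cos φ₁ + Bx) = -49.42183°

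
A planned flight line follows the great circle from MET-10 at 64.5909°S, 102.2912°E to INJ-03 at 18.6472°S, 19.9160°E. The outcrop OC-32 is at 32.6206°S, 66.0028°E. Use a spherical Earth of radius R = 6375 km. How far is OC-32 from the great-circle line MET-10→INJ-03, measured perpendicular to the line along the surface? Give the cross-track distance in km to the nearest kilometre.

δ₁₃ = central angle MET-10→OC-32 = 0.678955 rad  (haversine)
θ₁₃ = bearing MET-10→OC-32 = 307.458°,  θ₁₂ = bearing MET-10→INJ-03 = 268.558°
dₓₜ = R·arcsin(sin δ₁₃ · sin(θ₁₃ − θ₁₂)) = 6375·arcsin(0.62798·sin(38.900°)) = 2584.134 km
|dₓₜ| = 2584.134 km

2584 km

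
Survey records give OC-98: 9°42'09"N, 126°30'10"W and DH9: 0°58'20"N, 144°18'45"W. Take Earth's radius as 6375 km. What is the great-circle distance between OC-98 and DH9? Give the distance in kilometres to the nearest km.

2197 km

OC-98: φ = +9.70250°, λ = -126.50278°
DH9: φ = +0.97222°, λ = -144.31250°
Δφ = -8.7303°,  Δλ = -17.8097°
a = sin²(Δφ/2) + cos φ₁ cos φ₂ sin²(Δλ/2) = 0.029408
c = 2·arcsin(√a) = 0.344680 rad = 19.7487°
d = R·c = 6375 × 0.344680 = 2197.3 km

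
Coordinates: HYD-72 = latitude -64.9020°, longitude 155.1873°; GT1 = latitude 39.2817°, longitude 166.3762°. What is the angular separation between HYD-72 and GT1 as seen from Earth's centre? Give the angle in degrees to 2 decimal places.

104.55°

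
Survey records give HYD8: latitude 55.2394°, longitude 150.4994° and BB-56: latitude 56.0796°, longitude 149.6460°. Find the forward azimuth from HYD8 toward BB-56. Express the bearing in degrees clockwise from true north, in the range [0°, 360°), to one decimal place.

330.5°

Δλ = -0.8534°
y = sin Δλ · cos φ₂ = -0.008312
x = cos φ₁ sin φ₂ − sin φ₁ cos φ₂ cos Δλ = 0.014715
θ = atan2(y, x) = -29.4599° → 330.5401° (mod 360°)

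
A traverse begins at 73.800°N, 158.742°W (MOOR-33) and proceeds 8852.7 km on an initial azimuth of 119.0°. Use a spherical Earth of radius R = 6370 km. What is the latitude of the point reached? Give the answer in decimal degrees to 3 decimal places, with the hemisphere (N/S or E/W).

2.285°N

δ = d/R = 8852.7/6370 = 1.389749 rad
φ₂ = arcsin(sin φ₁ cos δ + cos φ₁ sin δ cos θ)
   = arcsin(0.96029·0.18006 + 0.27899·0.98366·-0.48481) = 2.28463°
λ₂ = λ₁ + atan2(sin θ sin δ cos φ₁, cos δ − sin φ₁ sin φ₂) = -99.31194°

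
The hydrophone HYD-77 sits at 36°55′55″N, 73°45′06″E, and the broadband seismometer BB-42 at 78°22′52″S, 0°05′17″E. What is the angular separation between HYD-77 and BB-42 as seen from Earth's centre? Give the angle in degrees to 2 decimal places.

HYD-77: φ = +36.93194°, λ = +73.75167°
BB-42: φ = -78.38111°, λ = +0.08806°
Δφ = -115.3131°,  Δλ = -73.6636°
a = sin²(Δφ/2) + cos φ₁ cos φ₂ sin²(Δλ/2) = 0.771636
c = 2·arcsin(√a) = 2.145125 rad = 122.9066°

122.91°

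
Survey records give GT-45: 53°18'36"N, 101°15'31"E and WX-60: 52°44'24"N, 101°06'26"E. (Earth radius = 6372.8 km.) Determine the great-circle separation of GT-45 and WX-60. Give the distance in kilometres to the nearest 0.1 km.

64.2 km

GT-45: φ = +53.31000°, λ = +101.25861°
WX-60: φ = +52.74000°, λ = +101.10722°
Δφ = -0.5700°,  Δλ = -0.1514°
a = sin²(Δφ/2) + cos φ₁ cos φ₂ sin²(Δλ/2) = 0.000025
c = 2·arcsin(√a) = 0.010075 rad = 0.5772°
d = R·c = 6372.8 × 0.010075 = 64.2 km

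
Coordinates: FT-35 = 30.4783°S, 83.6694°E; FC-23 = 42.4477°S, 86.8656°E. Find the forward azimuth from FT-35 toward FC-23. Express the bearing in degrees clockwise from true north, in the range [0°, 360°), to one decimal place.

168.8°

Δλ = 3.1962°
y = sin Δλ · cos φ₂ = 0.041141
x = cos φ₁ sin φ₂ − sin φ₁ cos φ₂ cos Δλ = -0.207971
θ = atan2(y, x) = 168.8101° → 168.8101° (mod 360°)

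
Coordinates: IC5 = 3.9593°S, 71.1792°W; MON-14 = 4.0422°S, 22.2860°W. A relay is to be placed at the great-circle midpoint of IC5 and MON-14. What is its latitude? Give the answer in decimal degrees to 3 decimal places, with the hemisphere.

4.393°S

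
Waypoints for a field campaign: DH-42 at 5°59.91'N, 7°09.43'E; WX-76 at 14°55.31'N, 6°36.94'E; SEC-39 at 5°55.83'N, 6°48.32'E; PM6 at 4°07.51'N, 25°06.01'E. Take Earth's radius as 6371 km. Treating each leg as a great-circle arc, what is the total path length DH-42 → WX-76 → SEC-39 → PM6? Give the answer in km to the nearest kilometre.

DH-42: φ = +5.99850°, λ = +7.15717°
WX-76: φ = +14.92183°, λ = +6.61567°
SEC-39: φ = +5.93050°, λ = +6.80533°
PM6: φ = +4.12517°, λ = +25.10017°
DH-42→WX-76: c = 0.156018 rad, d = 993.99 km
WX-76→SEC-39: c = 0.156962 rad, d = 1000.01 km
SEC-39→PM6: c = 0.319609 rad, d = 2036.23 km
Total = 993.99 + 1000.01 + 2036.23 = 4030.23 km

4030 km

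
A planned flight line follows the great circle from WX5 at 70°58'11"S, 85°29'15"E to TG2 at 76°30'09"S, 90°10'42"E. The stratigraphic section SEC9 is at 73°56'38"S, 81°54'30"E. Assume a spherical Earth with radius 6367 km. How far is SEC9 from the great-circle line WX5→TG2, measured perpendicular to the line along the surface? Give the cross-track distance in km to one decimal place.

172.2 km

WX5: φ = -70.96972°, λ = +85.48750°
TG2: φ = -76.50250°, λ = +90.17833°
SEC9: φ = -73.94389°, λ = +81.90833°
δ₁₃ = central angle WX5→SEC9 = 0.055195 rad  (haversine)
θ₁₃ = bearing WX5→SEC9 = 198.239°,  θ₁₂ = bearing WX5→TG2 = 168.885°
dₓₜ = R·arcsin(sin δ₁₃ · sin(θ₁₃ − θ₁₂)) = 6367·arcsin(0.05517·sin(29.354°)) = 172.205 km
|dₓₜ| = 172.205 km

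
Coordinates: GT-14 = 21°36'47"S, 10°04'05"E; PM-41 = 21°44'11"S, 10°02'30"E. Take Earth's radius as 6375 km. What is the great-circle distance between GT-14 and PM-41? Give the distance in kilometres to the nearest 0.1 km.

14.0 km

GT-14: φ = -21.61306°, λ = +10.06806°
PM-41: φ = -21.73639°, λ = +10.04167°
Δφ = -0.1233°,  Δλ = -0.0264°
a = sin²(Δφ/2) + cos φ₁ cos φ₂ sin²(Δλ/2) = 0.000001
c = 2·arcsin(√a) = 0.002195 rad = 0.1257°
d = R·c = 6375 × 0.002195 = 14.0 km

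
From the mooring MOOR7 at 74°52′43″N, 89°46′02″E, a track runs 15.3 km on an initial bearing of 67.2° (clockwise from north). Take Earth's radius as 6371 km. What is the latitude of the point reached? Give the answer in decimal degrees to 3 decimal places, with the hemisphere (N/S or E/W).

MOOR7: φ = +74.87861°, λ = +89.76722°
δ = d/R = 15.3/6371 = 0.002402 rad
φ₂ = arcsin(sin φ₁ cos δ + cos φ₁ sin δ cos θ)
   = arcsin(0.96538·1.00000 + 0.26086·0.00240·0.38752) = 74.93141°
λ₂ = λ₁ + atan2(sin θ sin δ cos φ₁, cos δ − sin φ₁ sin φ₂) = 90.25514°

74.931°N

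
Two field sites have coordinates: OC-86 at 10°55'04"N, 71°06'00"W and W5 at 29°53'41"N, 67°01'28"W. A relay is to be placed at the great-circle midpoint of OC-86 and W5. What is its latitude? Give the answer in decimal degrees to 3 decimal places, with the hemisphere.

OC-86: φ = +10.91778°, λ = -71.10000°
W5: φ = +29.89472°, λ = -67.02444°
Bx = cos φ₂ cos Δλ = 0.864750,  By = cos φ₂ sin Δλ = 0.061615
φₘ = atan2(sin φ₁ + sin φ₂, √((cos φ₁ + Bx)² + By²)) = 20.41805°
λₘ = λ₁ + atan2(By, cos φ₁ + Bx) = -69.18898°

20.418°N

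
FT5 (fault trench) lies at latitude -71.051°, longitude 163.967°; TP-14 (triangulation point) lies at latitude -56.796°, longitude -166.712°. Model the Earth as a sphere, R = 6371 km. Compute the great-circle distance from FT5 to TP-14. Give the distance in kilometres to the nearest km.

2095 km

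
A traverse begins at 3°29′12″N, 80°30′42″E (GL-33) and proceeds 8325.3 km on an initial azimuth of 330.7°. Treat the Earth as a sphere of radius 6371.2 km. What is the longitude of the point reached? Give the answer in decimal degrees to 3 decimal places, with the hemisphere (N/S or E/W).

GL-33: φ = +3.48667°, λ = +80.51167°
δ = d/R = 8325.3/6371.2 = 1.306708 rad
φ₂ = arcsin(sin φ₁ cos δ + cos φ₁ sin δ cos θ)
   = arcsin(0.06082·0.26103 + 0.99815·0.96533·0.87207) = 58.88724°
λ₂ = λ₁ + atan2(sin θ sin δ cos φ₁, cos δ − sin φ₁ sin φ₂) = 14.41193°

14.412°E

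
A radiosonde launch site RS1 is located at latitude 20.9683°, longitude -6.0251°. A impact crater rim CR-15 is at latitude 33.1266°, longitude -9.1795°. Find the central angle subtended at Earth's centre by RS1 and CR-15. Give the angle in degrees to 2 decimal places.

12.48°

Δφ = 12.1583°,  Δλ = -3.1544°
a = sin²(Δφ/2) + cos φ₁ cos φ₂ sin²(Δλ/2) = 0.011808
c = 2·arcsin(√a) = 0.217756 rad = 12.4765°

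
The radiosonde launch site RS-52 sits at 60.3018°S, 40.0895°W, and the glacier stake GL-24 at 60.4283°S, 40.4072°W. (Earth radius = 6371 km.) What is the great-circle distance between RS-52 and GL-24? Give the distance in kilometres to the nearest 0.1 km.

22.4 km

Δφ = -0.1265°,  Δλ = -0.3177°
a = sin²(Δφ/2) + cos φ₁ cos φ₂ sin²(Δλ/2) = 0.000003
c = 2·arcsin(√a) = 0.003520 rad = 0.2017°
d = R·c = 6371 × 0.003520 = 22.4 km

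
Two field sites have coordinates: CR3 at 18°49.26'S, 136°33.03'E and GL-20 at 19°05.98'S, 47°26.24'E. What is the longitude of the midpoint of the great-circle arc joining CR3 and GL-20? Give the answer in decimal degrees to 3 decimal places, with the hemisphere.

CR3: φ = -18.82100°, λ = +136.55050°
GL-20: φ = -19.09967°, λ = +47.43733°
Bx = cos φ₂ cos Δλ = 0.014626,  By = cos φ₂ sin Δλ = -0.944838
φₘ = atan2(sin φ₁ + sin φ₂, √((cos φ₁ + Bx)² + By²)) = -25.74062°
λₘ = λ₁ + atan2(By, cos φ₁ + Bx) = 92.04105°

92.041°E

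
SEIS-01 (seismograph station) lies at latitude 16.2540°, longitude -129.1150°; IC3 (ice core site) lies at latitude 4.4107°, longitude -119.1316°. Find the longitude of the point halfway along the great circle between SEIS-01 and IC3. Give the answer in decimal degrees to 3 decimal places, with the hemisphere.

124.029°W

Bx = cos φ₂ cos Δλ = 0.981941,  By = cos φ₂ sin Δλ = 0.172849
φₘ = atan2(sin φ₁ + sin φ₂, √((cos φ₁ + Bx)² + By²)) = 10.37082°
λₘ = λ₁ + atan2(By, cos φ₁ + Bx) = -124.02867°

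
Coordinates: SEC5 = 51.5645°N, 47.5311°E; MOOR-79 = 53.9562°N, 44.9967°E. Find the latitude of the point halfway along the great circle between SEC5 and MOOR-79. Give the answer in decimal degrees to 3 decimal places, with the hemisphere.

Bx = cos φ₂ cos Δλ = 0.587828,  By = cos φ₂ sin Δλ = -0.026019
φₘ = atan2(sin φ₁ + sin φ₂, √((cos φ₁ + Bx)² + By²)) = 52.76710°
λₘ = λ₁ + atan2(By, cos φ₁ + Bx) = 46.29871°

52.767°N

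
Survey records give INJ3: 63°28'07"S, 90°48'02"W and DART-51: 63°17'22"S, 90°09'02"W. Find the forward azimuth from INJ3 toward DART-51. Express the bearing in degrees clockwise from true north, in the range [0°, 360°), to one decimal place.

58.7°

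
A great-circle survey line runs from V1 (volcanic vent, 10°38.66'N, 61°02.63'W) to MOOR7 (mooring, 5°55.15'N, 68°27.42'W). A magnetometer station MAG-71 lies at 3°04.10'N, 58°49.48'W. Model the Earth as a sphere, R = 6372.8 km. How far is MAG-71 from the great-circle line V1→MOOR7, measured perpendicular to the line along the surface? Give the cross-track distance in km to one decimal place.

844.0 km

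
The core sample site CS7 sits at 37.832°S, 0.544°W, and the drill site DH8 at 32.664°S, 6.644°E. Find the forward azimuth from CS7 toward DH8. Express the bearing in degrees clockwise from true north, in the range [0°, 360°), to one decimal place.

Δλ = 7.1880°
y = sin Δλ · cos φ₂ = 0.105337
x = cos φ₁ sin φ₂ − sin φ₁ cos φ₂ cos Δλ = 0.086018
θ = atan2(y, x) = 50.7648° → 50.7648° (mod 360°)

50.8°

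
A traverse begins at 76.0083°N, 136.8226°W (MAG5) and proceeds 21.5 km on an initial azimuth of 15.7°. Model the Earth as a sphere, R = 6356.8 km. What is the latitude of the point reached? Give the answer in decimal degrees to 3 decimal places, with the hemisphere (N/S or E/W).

76.195°N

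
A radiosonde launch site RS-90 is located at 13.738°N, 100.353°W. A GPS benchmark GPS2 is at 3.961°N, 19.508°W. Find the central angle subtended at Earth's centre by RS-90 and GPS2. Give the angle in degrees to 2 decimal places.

Δφ = -9.7770°,  Δλ = 80.8450°
a = sin²(Δφ/2) + cos φ₁ cos φ₂ sin²(Δλ/2) = 0.414705
c = 2·arcsin(√a) = 1.399368 rad = 80.1779°

80.18°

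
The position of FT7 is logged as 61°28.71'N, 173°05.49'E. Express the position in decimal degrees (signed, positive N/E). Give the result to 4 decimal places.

lat: 61.4785° N → +61.4785°
lon: 173.0915° E → +173.0915°

+61.4785°, +173.0915°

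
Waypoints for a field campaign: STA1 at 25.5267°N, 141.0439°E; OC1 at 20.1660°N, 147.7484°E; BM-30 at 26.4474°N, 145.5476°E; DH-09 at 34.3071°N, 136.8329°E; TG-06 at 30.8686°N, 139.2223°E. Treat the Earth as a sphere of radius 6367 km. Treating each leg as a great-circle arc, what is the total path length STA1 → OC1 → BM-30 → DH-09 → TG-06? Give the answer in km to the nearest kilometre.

STA1→OC1: c = 0.142714 rad, d = 908.66 km
OC1→BM-30: c = 0.115158 rad, d = 733.21 km
BM-30→DH-09: c = 0.189665 rad, d = 1207.60 km
DH-09→TG-06: c = 0.069537 rad, d = 442.74 km
Total = 908.66 + 733.21 + 1207.60 + 442.74 = 3292.21 km

3292 km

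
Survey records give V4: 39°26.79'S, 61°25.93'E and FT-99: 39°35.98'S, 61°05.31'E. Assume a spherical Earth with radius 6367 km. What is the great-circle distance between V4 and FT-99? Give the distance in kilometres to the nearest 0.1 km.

34.0 km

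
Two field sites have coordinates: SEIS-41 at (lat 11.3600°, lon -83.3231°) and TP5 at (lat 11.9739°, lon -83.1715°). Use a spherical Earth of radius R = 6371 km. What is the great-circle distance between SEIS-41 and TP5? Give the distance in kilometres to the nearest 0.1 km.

Δφ = 0.6139°,  Δλ = 0.1516°
a = sin²(Δφ/2) + cos φ₁ cos φ₂ sin²(Δλ/2) = 0.000030
c = 2·arcsin(√a) = 0.011023 rad = 0.6316°
d = R·c = 6371 × 0.011023 = 70.2 km

70.2 km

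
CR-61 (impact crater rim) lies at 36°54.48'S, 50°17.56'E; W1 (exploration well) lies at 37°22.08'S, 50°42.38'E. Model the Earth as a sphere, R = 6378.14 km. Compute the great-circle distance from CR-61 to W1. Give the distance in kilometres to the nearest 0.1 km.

CR-61: φ = -36.90800°, λ = +50.29267°
W1: φ = -37.36800°, λ = +50.70633°
Δφ = -0.4600°,  Δλ = 0.4137°
a = sin²(Δφ/2) + cos φ₁ cos φ₂ sin²(Δλ/2) = 0.000024
c = 2·arcsin(√a) = 0.009878 rad = 0.5660°
d = R·c = 6378.14 × 0.009878 = 63.0 km

63.0 km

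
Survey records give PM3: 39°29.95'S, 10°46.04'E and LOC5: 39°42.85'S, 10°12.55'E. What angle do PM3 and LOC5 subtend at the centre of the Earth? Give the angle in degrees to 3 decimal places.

0.481°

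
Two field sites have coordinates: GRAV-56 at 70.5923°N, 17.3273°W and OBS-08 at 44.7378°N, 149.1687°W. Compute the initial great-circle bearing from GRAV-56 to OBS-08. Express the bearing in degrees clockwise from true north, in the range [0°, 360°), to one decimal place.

Δλ = -131.8414°
y = sin Δλ · cos φ₂ = -0.529196
x = cos φ₁ sin φ₂ − sin φ₁ cos φ₂ cos Δλ = 0.680805
θ = atan2(y, x) = -37.8583° → 322.1417° (mod 360°)

322.1°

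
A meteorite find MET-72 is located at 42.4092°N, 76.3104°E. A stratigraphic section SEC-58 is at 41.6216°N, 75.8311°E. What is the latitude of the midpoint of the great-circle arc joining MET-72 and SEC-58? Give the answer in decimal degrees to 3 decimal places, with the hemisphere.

Bx = cos φ₂ cos Δλ = 0.747522,  By = cos φ₂ sin Δλ = -0.006253
φₘ = atan2(sin φ₁ + sin φ₂, √((cos φ₁ + Bx)² + By²)) = 42.01565°
λₘ = λ₁ + atan2(By, cos φ₁ + Bx) = 76.06927°

42.016°N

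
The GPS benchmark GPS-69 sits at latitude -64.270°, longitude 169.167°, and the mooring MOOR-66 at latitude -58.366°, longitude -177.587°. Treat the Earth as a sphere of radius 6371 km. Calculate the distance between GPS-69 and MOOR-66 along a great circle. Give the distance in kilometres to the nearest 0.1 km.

961.3 km

Δφ = 5.9040°,  Δλ = 13.2460°
a = sin²(Δφ/2) + cos φ₁ cos φ₂ sin²(Δλ/2) = 0.005681
c = 2·arcsin(√a) = 0.150889 rad = 8.6453°
d = R·c = 6371 × 0.150889 = 961.3 km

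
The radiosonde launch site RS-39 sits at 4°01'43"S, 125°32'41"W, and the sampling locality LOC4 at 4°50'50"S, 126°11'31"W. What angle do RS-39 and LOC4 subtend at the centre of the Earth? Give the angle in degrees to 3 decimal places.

1.042°

RS-39: φ = -4.02861°, λ = -125.54472°
LOC4: φ = -4.84722°, λ = -126.19194°
Δφ = -0.8186°,  Δλ = -0.6472°
a = sin²(Δφ/2) + cos φ₁ cos φ₂ sin²(Δλ/2) = 0.000083
c = 2·arcsin(√a) = 0.018193 rad = 1.0424°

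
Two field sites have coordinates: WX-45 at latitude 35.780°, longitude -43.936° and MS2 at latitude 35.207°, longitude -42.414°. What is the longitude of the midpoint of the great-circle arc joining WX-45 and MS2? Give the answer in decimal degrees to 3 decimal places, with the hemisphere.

43.172°W

Bx = cos φ₂ cos Δλ = 0.816786,  By = cos φ₂ sin Δλ = 0.021702
φₘ = atan2(sin φ₁ + sin φ₂, √((cos φ₁ + Bx)² + By²)) = 35.49589°
λₘ = λ₁ + atan2(By, cos φ₁ + Bx) = -43.17229°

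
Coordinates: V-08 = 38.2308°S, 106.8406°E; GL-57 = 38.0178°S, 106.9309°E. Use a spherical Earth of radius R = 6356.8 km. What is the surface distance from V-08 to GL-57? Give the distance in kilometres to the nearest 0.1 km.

24.9 km

Δφ = 0.2130°,  Δλ = 0.0903°
a = sin²(Δφ/2) + cos φ₁ cos φ₂ sin²(Δλ/2) = 0.000004
c = 2·arcsin(√a) = 0.003919 rad = 0.2245°
d = R·c = 6356.8 × 0.003919 = 24.9 km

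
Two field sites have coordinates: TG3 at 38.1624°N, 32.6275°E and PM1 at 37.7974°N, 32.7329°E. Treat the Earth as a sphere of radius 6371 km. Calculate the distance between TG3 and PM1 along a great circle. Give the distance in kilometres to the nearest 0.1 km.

41.6 km

Δφ = -0.3650°,  Δλ = 0.1054°
a = sin²(Δφ/2) + cos φ₁ cos φ₂ sin²(Δλ/2) = 0.000011
c = 2·arcsin(√a) = 0.006533 rad = 0.3743°
d = R·c = 6371 × 0.006533 = 41.6 km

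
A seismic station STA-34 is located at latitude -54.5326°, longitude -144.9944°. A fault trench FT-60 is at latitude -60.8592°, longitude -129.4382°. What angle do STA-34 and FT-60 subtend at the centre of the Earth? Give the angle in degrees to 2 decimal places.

10.40°

Δφ = -6.3266°,  Δλ = 15.5562°
a = sin²(Δφ/2) + cos φ₁ cos φ₂ sin²(Δλ/2) = 0.008220
c = 2·arcsin(√a) = 0.181581 rad = 10.4038°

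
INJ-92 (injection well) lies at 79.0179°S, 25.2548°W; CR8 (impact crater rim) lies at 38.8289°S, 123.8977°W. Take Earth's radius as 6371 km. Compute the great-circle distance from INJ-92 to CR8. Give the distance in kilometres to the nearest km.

5962 km

Δφ = 40.1890°,  Δλ = -98.6429°
a = sin²(Δφ/2) + cos φ₁ cos φ₂ sin²(Δλ/2) = 0.203394
c = 2·arcsin(√a) = 0.935753 rad = 53.6147°
d = R·c = 6371 × 0.935753 = 5961.7 km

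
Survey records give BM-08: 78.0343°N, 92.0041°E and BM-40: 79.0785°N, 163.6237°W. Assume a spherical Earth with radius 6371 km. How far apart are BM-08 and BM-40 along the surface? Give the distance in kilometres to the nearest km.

2007 km

Δφ = 1.0442°,  Δλ = 104.3722°
a = sin²(Δφ/2) + cos φ₁ cos φ₂ sin²(Δλ/2) = 0.024599
c = 2·arcsin(√a) = 0.314979 rad = 18.0470°
d = R·c = 6371 × 0.314979 = 2006.7 km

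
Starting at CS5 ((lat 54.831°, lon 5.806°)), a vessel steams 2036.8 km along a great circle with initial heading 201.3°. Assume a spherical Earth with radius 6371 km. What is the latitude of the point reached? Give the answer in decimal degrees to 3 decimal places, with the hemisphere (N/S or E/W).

37.400°N

δ = d/R = 2036.8/6371 = 0.319699 rad
φ₂ = arcsin(sin φ₁ cos δ + cos φ₁ sin δ cos θ)
   = arcsin(0.81746·0.94933 + 0.57599·0.31428·-0.93169) = 37.40025°
λ₂ = λ₁ + atan2(sin θ sin δ cos φ₁, cos δ − sin φ₁ sin φ₂) = -2.45643°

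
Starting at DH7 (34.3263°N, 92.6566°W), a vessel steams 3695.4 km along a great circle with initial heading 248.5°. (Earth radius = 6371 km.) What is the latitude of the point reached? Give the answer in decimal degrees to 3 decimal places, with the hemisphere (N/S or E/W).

δ = d/R = 3695.4/6371 = 0.580035 rad
φ₂ = arcsin(sin φ₁ cos δ + cos φ₁ sin δ cos θ)
   = arcsin(0.56391·0.83644 + 0.82584·0.54805·-0.36650) = 17.80601°
λ₂ = λ₁ + atan2(sin θ sin δ cos φ₁, cos δ − sin φ₁ sin φ₂) = -125.03940°

17.806°N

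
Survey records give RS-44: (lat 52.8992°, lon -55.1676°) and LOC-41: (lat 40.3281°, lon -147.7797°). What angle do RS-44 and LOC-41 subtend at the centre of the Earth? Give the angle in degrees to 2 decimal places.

60.32°

Δφ = -12.5711°,  Δλ = -92.6121°
a = sin²(Δφ/2) + cos φ₁ cos φ₂ sin²(Δλ/2) = 0.252398
c = 2·arcsin(√a) = 1.052727 rad = 60.3168°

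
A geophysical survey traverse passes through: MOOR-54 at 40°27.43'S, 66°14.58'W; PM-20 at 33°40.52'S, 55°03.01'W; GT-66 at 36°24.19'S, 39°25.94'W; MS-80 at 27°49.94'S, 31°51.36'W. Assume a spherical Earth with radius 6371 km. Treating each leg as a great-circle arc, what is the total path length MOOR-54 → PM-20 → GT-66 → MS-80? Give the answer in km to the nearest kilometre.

3887 km

MOOR-54: φ = -40.45717°, λ = -66.24300°
PM-20: φ = -33.67533°, λ = -55.05017°
GT-66: φ = -36.40317°, λ = -39.43233°
MS-80: φ = -27.83233°, λ = -31.85600°
MOOR-54→PM-20: c = 0.195457 rad, d = 1245.26 km
PM-20→GT-66: c = 0.227926 rad, d = 1452.12 km
GT-66→MS-80: c = 0.186718 rad, d = 1189.58 km
Total = 1245.26 + 1452.12 + 1189.58 = 3886.95 km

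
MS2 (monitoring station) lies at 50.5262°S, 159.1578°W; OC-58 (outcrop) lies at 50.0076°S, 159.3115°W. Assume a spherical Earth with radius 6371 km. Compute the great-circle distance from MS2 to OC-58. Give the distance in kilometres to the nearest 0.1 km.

Δφ = 0.5186°,  Δλ = -0.1537°
a = sin²(Δφ/2) + cos φ₁ cos φ₂ sin²(Δλ/2) = 0.000021
c = 2·arcsin(√a) = 0.009212 rad = 0.5278°
d = R·c = 6371 × 0.009212 = 58.7 km

58.7 km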